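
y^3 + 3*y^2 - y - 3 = (y - 1)*(y + 1)*(y + 3)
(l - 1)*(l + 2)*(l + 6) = l^3 + 7*l^2 + 4*l - 12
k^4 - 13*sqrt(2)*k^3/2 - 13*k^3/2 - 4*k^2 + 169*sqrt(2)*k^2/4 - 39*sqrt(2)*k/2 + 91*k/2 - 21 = (k - 6)*(k - 1/2)*(k - 7*sqrt(2))*(k + sqrt(2)/2)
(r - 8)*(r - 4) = r^2 - 12*r + 32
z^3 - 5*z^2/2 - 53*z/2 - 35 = (z - 7)*(z + 2)*(z + 5/2)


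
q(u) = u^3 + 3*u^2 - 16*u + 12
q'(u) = 3*u^2 + 6*u - 16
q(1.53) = -1.88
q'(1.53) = 0.20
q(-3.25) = 61.36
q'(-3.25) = -3.81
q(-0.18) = 14.97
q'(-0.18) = -16.98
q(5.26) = 156.37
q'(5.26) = 98.56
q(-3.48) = 61.87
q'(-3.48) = -0.55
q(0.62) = 3.47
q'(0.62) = -11.13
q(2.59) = 8.06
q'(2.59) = 19.66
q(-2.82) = 58.55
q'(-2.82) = -9.06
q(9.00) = 840.00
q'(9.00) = 281.00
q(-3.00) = 60.00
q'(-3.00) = -7.00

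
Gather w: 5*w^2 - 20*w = 5*w^2 - 20*w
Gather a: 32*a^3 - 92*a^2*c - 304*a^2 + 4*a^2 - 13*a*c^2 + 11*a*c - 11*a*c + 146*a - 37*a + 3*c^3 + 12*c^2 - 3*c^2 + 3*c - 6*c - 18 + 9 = 32*a^3 + a^2*(-92*c - 300) + a*(109 - 13*c^2) + 3*c^3 + 9*c^2 - 3*c - 9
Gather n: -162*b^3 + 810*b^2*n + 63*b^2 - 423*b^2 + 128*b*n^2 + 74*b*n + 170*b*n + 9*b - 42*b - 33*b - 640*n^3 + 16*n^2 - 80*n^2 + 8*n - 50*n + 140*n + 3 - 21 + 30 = -162*b^3 - 360*b^2 - 66*b - 640*n^3 + n^2*(128*b - 64) + n*(810*b^2 + 244*b + 98) + 12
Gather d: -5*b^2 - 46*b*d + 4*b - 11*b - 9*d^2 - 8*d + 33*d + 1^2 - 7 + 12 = -5*b^2 - 7*b - 9*d^2 + d*(25 - 46*b) + 6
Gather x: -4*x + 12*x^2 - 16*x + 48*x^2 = 60*x^2 - 20*x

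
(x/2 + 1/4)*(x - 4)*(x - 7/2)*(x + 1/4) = x^4/2 - 27*x^3/8 + 17*x^2/4 + 153*x/32 + 7/8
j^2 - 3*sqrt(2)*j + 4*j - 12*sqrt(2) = (j + 4)*(j - 3*sqrt(2))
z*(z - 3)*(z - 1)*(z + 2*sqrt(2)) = z^4 - 4*z^3 + 2*sqrt(2)*z^3 - 8*sqrt(2)*z^2 + 3*z^2 + 6*sqrt(2)*z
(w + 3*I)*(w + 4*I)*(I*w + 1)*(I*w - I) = -w^4 + w^3 - 6*I*w^3 + 5*w^2 + 6*I*w^2 - 5*w - 12*I*w + 12*I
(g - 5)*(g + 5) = g^2 - 25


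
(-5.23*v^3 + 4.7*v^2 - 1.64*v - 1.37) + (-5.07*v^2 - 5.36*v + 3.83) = -5.23*v^3 - 0.37*v^2 - 7.0*v + 2.46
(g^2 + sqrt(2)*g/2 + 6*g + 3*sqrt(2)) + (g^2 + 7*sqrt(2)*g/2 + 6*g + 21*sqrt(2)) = 2*g^2 + 4*sqrt(2)*g + 12*g + 24*sqrt(2)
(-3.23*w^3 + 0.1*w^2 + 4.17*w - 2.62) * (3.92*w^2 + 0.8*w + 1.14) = -12.6616*w^5 - 2.192*w^4 + 12.7442*w^3 - 6.8204*w^2 + 2.6578*w - 2.9868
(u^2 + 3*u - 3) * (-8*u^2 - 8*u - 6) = -8*u^4 - 32*u^3 - 6*u^2 + 6*u + 18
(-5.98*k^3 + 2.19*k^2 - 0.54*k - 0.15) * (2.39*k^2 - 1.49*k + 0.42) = -14.2922*k^5 + 14.1443*k^4 - 7.0653*k^3 + 1.3659*k^2 - 0.0033*k - 0.063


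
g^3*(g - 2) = g^4 - 2*g^3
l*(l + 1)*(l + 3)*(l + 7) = l^4 + 11*l^3 + 31*l^2 + 21*l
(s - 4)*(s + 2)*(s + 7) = s^3 + 5*s^2 - 22*s - 56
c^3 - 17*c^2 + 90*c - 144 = (c - 8)*(c - 6)*(c - 3)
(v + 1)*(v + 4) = v^2 + 5*v + 4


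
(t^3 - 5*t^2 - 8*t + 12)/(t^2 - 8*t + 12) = (t^2 + t - 2)/(t - 2)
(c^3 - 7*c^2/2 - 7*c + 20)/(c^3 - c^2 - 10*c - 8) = (c^2 + c/2 - 5)/(c^2 + 3*c + 2)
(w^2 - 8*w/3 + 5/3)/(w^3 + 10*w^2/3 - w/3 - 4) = (3*w - 5)/(3*w^2 + 13*w + 12)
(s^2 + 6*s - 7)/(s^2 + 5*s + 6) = (s^2 + 6*s - 7)/(s^2 + 5*s + 6)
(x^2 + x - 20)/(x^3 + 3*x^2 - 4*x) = (x^2 + x - 20)/(x*(x^2 + 3*x - 4))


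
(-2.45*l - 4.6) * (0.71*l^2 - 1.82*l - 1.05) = -1.7395*l^3 + 1.193*l^2 + 10.9445*l + 4.83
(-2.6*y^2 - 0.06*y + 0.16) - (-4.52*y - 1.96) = -2.6*y^2 + 4.46*y + 2.12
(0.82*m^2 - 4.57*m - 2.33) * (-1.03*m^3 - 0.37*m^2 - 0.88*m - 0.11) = -0.8446*m^5 + 4.4037*m^4 + 3.3692*m^3 + 4.7935*m^2 + 2.5531*m + 0.2563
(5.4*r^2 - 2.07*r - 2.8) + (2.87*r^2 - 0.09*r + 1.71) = 8.27*r^2 - 2.16*r - 1.09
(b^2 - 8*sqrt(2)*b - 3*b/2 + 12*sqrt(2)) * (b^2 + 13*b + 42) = b^4 - 8*sqrt(2)*b^3 + 23*b^3/2 - 92*sqrt(2)*b^2 + 45*b^2/2 - 180*sqrt(2)*b - 63*b + 504*sqrt(2)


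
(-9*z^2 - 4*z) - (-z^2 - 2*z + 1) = -8*z^2 - 2*z - 1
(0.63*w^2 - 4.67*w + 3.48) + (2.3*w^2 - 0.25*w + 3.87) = 2.93*w^2 - 4.92*w + 7.35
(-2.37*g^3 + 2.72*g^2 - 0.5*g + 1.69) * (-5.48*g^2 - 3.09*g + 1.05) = 12.9876*g^5 - 7.5823*g^4 - 8.1533*g^3 - 4.8602*g^2 - 5.7471*g + 1.7745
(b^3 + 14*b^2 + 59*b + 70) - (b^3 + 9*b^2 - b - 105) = 5*b^2 + 60*b + 175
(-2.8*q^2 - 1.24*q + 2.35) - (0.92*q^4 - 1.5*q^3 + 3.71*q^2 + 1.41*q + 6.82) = -0.92*q^4 + 1.5*q^3 - 6.51*q^2 - 2.65*q - 4.47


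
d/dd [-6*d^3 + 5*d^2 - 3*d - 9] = -18*d^2 + 10*d - 3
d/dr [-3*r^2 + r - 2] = 1 - 6*r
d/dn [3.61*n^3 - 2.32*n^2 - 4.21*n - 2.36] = 10.83*n^2 - 4.64*n - 4.21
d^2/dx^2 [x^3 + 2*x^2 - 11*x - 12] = 6*x + 4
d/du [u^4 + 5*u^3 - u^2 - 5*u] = 4*u^3 + 15*u^2 - 2*u - 5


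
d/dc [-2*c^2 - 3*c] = -4*c - 3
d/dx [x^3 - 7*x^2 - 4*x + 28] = 3*x^2 - 14*x - 4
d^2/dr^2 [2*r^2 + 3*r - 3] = 4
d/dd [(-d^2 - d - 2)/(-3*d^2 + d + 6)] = 4*(-d^2 - 6*d - 1)/(9*d^4 - 6*d^3 - 35*d^2 + 12*d + 36)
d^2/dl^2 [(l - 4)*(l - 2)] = 2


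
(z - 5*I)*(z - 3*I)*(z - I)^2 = z^4 - 10*I*z^3 - 32*z^2 + 38*I*z + 15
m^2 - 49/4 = (m - 7/2)*(m + 7/2)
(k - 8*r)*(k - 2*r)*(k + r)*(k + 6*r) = k^4 - 3*k^3*r - 48*k^2*r^2 + 52*k*r^3 + 96*r^4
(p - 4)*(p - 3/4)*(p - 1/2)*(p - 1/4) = p^4 - 11*p^3/2 + 107*p^2/16 - 91*p/32 + 3/8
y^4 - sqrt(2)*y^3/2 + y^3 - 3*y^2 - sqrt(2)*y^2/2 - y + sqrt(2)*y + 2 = (y - 1)*(y + 2)*(y - sqrt(2))*(y + sqrt(2)/2)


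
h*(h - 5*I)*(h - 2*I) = h^3 - 7*I*h^2 - 10*h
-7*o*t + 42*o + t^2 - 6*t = (-7*o + t)*(t - 6)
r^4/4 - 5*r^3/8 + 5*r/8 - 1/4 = (r/4 + 1/4)*(r - 2)*(r - 1)*(r - 1/2)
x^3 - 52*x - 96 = (x - 8)*(x + 2)*(x + 6)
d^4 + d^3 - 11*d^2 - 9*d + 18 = (d - 3)*(d - 1)*(d + 2)*(d + 3)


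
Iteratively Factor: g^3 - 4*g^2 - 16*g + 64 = (g - 4)*(g^2 - 16) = (g - 4)*(g + 4)*(g - 4)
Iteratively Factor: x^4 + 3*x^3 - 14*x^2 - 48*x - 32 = (x + 4)*(x^3 - x^2 - 10*x - 8) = (x + 2)*(x + 4)*(x^2 - 3*x - 4) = (x - 4)*(x + 2)*(x + 4)*(x + 1)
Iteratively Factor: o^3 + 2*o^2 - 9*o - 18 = (o - 3)*(o^2 + 5*o + 6) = (o - 3)*(o + 3)*(o + 2)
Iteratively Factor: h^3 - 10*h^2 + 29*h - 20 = (h - 1)*(h^2 - 9*h + 20) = (h - 5)*(h - 1)*(h - 4)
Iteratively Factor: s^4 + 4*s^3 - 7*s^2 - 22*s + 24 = (s - 2)*(s^3 + 6*s^2 + 5*s - 12) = (s - 2)*(s + 4)*(s^2 + 2*s - 3) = (s - 2)*(s - 1)*(s + 4)*(s + 3)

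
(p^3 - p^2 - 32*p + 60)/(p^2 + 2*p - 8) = (p^2 + p - 30)/(p + 4)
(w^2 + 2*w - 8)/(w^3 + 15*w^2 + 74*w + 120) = (w - 2)/(w^2 + 11*w + 30)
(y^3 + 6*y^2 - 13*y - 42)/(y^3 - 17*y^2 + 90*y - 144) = (y^2 + 9*y + 14)/(y^2 - 14*y + 48)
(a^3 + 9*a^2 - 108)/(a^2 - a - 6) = (a^2 + 12*a + 36)/(a + 2)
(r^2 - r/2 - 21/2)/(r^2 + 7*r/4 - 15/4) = 2*(2*r - 7)/(4*r - 5)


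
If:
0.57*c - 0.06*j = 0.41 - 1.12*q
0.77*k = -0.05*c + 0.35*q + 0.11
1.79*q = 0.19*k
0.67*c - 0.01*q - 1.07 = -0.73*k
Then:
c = 1.55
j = 7.97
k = 0.04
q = 0.00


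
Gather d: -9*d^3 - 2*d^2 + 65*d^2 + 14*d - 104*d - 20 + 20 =-9*d^3 + 63*d^2 - 90*d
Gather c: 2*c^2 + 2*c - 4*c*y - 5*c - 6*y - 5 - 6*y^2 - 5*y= 2*c^2 + c*(-4*y - 3) - 6*y^2 - 11*y - 5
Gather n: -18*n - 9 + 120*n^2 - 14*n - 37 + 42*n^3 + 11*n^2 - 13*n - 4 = 42*n^3 + 131*n^2 - 45*n - 50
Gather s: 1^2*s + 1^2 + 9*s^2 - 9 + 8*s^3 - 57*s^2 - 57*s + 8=8*s^3 - 48*s^2 - 56*s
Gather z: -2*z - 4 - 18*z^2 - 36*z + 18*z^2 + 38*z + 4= 0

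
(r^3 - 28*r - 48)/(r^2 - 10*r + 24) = (r^2 + 6*r + 8)/(r - 4)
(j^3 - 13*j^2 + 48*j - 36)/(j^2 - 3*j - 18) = (j^2 - 7*j + 6)/(j + 3)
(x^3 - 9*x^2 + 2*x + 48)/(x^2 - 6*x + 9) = (x^2 - 6*x - 16)/(x - 3)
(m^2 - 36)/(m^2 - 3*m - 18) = (m + 6)/(m + 3)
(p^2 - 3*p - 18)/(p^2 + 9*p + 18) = (p - 6)/(p + 6)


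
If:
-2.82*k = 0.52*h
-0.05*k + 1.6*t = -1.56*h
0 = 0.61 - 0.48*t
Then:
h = -1.30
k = 0.24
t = 1.27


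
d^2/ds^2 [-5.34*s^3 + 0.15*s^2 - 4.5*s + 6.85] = 0.3 - 32.04*s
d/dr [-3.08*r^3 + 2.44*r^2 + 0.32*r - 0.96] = -9.24*r^2 + 4.88*r + 0.32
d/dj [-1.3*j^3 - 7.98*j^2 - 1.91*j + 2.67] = -3.9*j^2 - 15.96*j - 1.91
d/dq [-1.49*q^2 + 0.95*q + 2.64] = 0.95 - 2.98*q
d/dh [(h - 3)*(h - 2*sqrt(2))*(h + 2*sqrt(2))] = 3*h^2 - 6*h - 8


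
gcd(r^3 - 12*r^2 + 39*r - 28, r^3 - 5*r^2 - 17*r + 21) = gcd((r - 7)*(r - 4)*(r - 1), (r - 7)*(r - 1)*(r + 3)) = r^2 - 8*r + 7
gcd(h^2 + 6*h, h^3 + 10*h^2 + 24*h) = h^2 + 6*h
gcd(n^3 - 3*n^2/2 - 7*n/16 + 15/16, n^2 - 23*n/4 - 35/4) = 1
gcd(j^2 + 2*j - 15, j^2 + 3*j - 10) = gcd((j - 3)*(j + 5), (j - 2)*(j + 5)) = j + 5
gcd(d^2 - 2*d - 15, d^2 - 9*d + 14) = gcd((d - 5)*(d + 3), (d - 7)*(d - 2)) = 1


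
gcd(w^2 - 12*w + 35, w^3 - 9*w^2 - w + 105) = w^2 - 12*w + 35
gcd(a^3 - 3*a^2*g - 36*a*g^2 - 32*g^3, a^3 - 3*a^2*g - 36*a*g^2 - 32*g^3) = a^3 - 3*a^2*g - 36*a*g^2 - 32*g^3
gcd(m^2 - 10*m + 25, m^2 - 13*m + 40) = m - 5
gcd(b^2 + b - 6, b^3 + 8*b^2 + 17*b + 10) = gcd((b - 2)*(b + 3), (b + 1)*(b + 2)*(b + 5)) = 1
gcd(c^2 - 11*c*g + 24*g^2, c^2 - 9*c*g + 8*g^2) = c - 8*g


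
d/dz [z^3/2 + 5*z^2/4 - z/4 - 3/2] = 3*z^2/2 + 5*z/2 - 1/4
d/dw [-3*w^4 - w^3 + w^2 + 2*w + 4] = -12*w^3 - 3*w^2 + 2*w + 2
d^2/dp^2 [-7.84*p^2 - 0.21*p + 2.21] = -15.6800000000000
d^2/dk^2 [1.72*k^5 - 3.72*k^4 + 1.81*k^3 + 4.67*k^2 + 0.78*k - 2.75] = 34.4*k^3 - 44.64*k^2 + 10.86*k + 9.34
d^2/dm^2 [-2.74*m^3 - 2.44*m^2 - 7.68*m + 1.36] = -16.44*m - 4.88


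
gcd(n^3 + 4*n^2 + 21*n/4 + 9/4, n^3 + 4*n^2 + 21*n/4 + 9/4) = n^3 + 4*n^2 + 21*n/4 + 9/4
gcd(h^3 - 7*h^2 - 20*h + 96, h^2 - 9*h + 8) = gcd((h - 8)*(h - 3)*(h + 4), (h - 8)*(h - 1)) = h - 8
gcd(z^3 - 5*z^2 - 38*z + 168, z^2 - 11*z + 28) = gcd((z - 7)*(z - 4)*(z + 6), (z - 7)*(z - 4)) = z^2 - 11*z + 28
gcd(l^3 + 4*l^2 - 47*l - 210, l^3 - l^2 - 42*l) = l^2 - l - 42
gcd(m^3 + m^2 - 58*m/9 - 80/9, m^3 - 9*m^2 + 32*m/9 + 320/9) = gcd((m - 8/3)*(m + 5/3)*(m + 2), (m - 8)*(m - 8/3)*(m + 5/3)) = m^2 - m - 40/9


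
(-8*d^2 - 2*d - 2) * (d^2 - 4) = -8*d^4 - 2*d^3 + 30*d^2 + 8*d + 8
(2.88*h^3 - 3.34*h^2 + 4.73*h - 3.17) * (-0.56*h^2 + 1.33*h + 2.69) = -1.6128*h^5 + 5.7008*h^4 + 0.656199999999999*h^3 - 0.918499999999998*h^2 + 8.5076*h - 8.5273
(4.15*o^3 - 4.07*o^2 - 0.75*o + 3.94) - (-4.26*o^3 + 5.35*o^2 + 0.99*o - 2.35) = 8.41*o^3 - 9.42*o^2 - 1.74*o + 6.29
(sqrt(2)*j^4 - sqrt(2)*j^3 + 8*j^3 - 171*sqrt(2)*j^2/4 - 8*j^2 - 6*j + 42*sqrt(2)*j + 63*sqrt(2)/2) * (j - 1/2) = sqrt(2)*j^5 - 3*sqrt(2)*j^4/2 + 8*j^4 - 169*sqrt(2)*j^3/4 - 12*j^3 - 2*j^2 + 507*sqrt(2)*j^2/8 + 3*j + 21*sqrt(2)*j/2 - 63*sqrt(2)/4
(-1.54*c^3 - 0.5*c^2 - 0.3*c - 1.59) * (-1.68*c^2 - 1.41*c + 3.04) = 2.5872*c^5 + 3.0114*c^4 - 3.4726*c^3 + 1.5742*c^2 + 1.3299*c - 4.8336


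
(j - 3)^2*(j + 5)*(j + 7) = j^4 + 6*j^3 - 28*j^2 - 102*j + 315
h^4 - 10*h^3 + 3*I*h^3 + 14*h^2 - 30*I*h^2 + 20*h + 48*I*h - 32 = (h - 8)*(h - 2)*(h + I)*(h + 2*I)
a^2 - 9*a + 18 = (a - 6)*(a - 3)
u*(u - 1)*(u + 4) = u^3 + 3*u^2 - 4*u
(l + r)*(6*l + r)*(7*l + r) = 42*l^3 + 55*l^2*r + 14*l*r^2 + r^3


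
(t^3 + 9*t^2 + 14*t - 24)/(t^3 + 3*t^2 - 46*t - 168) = (t - 1)/(t - 7)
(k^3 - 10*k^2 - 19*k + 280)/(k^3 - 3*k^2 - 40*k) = (k - 7)/k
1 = 1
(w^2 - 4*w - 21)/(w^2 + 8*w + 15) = (w - 7)/(w + 5)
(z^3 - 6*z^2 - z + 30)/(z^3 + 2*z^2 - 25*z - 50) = (z - 3)/(z + 5)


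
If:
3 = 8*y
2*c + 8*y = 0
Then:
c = -3/2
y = 3/8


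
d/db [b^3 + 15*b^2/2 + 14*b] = 3*b^2 + 15*b + 14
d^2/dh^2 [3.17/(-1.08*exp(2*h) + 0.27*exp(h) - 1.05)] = (-3.17*(2.16*exp(h) - 0.27)*(4.32*exp(h) - 0.54)*exp(h) + (13.6944*exp(h) - 0.8559)*(1.08*exp(2*h) - 0.27*exp(h) + 1.05))*exp(h)/(1.08*exp(2*h) - 0.27*exp(h) + 1.05)^3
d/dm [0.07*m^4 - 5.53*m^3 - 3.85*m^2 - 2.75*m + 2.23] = 0.28*m^3 - 16.59*m^2 - 7.7*m - 2.75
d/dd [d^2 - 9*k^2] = 2*d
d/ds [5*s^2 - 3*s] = 10*s - 3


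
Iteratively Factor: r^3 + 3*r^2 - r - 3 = (r + 3)*(r^2 - 1) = (r - 1)*(r + 3)*(r + 1)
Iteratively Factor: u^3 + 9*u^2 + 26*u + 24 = (u + 4)*(u^2 + 5*u + 6) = (u + 2)*(u + 4)*(u + 3)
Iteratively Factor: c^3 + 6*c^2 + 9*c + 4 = (c + 1)*(c^2 + 5*c + 4) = (c + 1)^2*(c + 4)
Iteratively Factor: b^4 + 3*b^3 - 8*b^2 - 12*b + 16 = (b + 4)*(b^3 - b^2 - 4*b + 4) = (b - 1)*(b + 4)*(b^2 - 4) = (b - 1)*(b + 2)*(b + 4)*(b - 2)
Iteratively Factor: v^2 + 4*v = (v)*(v + 4)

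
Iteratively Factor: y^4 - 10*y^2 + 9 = (y - 1)*(y^3 + y^2 - 9*y - 9) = (y - 1)*(y + 3)*(y^2 - 2*y - 3) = (y - 3)*(y - 1)*(y + 3)*(y + 1)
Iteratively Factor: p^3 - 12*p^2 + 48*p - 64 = (p - 4)*(p^2 - 8*p + 16) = (p - 4)^2*(p - 4)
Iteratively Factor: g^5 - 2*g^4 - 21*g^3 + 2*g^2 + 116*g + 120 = (g + 2)*(g^4 - 4*g^3 - 13*g^2 + 28*g + 60) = (g + 2)^2*(g^3 - 6*g^2 - g + 30) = (g + 2)^3*(g^2 - 8*g + 15) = (g - 3)*(g + 2)^3*(g - 5)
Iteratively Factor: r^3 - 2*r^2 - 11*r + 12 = (r + 3)*(r^2 - 5*r + 4) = (r - 4)*(r + 3)*(r - 1)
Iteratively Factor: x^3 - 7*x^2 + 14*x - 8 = (x - 1)*(x^2 - 6*x + 8) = (x - 4)*(x - 1)*(x - 2)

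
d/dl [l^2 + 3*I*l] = 2*l + 3*I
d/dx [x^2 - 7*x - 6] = 2*x - 7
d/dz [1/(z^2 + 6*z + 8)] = 2*(-z - 3)/(z^2 + 6*z + 8)^2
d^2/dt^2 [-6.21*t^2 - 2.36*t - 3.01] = -12.4200000000000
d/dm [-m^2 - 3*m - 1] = -2*m - 3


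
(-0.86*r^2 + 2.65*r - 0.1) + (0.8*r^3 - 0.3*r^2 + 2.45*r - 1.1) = 0.8*r^3 - 1.16*r^2 + 5.1*r - 1.2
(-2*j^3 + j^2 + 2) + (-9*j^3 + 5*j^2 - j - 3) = -11*j^3 + 6*j^2 - j - 1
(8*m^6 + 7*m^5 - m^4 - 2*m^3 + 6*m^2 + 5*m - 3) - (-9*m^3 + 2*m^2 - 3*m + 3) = 8*m^6 + 7*m^5 - m^4 + 7*m^3 + 4*m^2 + 8*m - 6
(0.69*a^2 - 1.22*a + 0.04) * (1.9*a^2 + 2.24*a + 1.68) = 1.311*a^4 - 0.7724*a^3 - 1.4976*a^2 - 1.96*a + 0.0672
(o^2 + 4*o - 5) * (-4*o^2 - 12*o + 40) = -4*o^4 - 28*o^3 + 12*o^2 + 220*o - 200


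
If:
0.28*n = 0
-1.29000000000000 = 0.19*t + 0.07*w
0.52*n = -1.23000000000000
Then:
No Solution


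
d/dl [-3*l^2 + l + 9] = 1 - 6*l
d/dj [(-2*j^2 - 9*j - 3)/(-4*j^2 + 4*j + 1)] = (-44*j^2 - 28*j + 3)/(16*j^4 - 32*j^3 + 8*j^2 + 8*j + 1)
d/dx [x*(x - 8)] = 2*x - 8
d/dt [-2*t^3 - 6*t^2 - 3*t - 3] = -6*t^2 - 12*t - 3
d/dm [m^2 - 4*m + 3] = 2*m - 4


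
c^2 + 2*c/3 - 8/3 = (c - 4/3)*(c + 2)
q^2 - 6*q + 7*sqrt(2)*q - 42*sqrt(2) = (q - 6)*(q + 7*sqrt(2))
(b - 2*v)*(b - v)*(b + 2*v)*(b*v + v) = b^4*v - b^3*v^2 + b^3*v - 4*b^2*v^3 - b^2*v^2 + 4*b*v^4 - 4*b*v^3 + 4*v^4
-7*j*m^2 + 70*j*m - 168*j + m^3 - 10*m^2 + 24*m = (-7*j + m)*(m - 6)*(m - 4)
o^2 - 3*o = o*(o - 3)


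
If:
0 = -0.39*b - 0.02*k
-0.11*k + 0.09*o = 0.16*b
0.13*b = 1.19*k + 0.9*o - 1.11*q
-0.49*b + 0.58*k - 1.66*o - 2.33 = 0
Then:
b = 0.09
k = -1.83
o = -2.07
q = -3.65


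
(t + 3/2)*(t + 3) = t^2 + 9*t/2 + 9/2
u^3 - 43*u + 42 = (u - 6)*(u - 1)*(u + 7)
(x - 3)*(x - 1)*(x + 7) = x^3 + 3*x^2 - 25*x + 21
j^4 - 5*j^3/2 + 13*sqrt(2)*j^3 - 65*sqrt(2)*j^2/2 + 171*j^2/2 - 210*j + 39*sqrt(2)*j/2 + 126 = (j - 3/2)*(j - 1)*(j + 6*sqrt(2))*(j + 7*sqrt(2))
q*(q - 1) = q^2 - q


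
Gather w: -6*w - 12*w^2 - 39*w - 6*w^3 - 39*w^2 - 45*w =-6*w^3 - 51*w^2 - 90*w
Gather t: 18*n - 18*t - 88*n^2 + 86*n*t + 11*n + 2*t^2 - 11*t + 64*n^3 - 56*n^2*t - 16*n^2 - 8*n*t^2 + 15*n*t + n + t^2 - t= 64*n^3 - 104*n^2 + 30*n + t^2*(3 - 8*n) + t*(-56*n^2 + 101*n - 30)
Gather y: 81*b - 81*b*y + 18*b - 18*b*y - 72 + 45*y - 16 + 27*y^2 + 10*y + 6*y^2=99*b + 33*y^2 + y*(55 - 99*b) - 88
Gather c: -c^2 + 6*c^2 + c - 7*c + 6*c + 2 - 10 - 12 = 5*c^2 - 20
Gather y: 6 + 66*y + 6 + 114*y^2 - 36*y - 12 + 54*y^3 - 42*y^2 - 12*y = 54*y^3 + 72*y^2 + 18*y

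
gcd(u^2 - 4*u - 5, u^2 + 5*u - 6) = 1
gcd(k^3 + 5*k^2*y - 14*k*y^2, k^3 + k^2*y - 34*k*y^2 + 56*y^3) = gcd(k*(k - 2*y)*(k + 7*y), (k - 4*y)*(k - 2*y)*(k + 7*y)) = -k^2 - 5*k*y + 14*y^2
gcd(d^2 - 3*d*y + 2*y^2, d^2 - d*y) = -d + y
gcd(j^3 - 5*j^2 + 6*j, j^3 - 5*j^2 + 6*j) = j^3 - 5*j^2 + 6*j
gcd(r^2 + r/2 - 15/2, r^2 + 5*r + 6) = r + 3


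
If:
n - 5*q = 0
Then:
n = 5*q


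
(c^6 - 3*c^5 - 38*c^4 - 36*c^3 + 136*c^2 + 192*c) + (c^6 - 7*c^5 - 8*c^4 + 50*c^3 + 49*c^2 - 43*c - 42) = 2*c^6 - 10*c^5 - 46*c^4 + 14*c^3 + 185*c^2 + 149*c - 42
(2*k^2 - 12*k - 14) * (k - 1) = 2*k^3 - 14*k^2 - 2*k + 14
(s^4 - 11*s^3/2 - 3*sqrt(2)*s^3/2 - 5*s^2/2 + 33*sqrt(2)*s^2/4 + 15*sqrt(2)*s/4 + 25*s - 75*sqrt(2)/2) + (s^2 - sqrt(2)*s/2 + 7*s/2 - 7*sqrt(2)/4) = s^4 - 11*s^3/2 - 3*sqrt(2)*s^3/2 - 3*s^2/2 + 33*sqrt(2)*s^2/4 + 13*sqrt(2)*s/4 + 57*s/2 - 157*sqrt(2)/4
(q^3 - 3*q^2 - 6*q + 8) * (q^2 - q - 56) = q^5 - 4*q^4 - 59*q^3 + 182*q^2 + 328*q - 448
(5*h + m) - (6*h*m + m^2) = -6*h*m + 5*h - m^2 + m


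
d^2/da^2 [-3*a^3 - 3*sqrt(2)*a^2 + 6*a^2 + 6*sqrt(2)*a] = -18*a - 6*sqrt(2) + 12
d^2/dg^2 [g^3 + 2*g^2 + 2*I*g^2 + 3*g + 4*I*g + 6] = 6*g + 4 + 4*I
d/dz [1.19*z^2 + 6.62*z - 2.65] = 2.38*z + 6.62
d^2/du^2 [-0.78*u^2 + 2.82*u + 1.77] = -1.56000000000000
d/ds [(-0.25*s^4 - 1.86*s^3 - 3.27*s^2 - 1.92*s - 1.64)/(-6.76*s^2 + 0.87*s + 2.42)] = (3.38*s^5 + 11.9211*s^4 - 5.6564*s^3 - 29.3277*s^2 - 37.9996*s - 3.2196)/(45.6976*s^4 - 11.7624*s^3 - 31.9615*s^2 + 4.2108*s + 5.8564)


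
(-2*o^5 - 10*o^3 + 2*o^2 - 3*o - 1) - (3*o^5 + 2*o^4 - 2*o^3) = -5*o^5 - 2*o^4 - 8*o^3 + 2*o^2 - 3*o - 1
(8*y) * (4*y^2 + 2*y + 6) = 32*y^3 + 16*y^2 + 48*y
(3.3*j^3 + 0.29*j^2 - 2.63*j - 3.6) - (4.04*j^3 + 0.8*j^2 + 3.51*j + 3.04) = -0.74*j^3 - 0.51*j^2 - 6.14*j - 6.64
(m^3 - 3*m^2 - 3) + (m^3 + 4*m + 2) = 2*m^3 - 3*m^2 + 4*m - 1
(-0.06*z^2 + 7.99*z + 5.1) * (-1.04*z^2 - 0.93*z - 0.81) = 0.0624*z^4 - 8.2538*z^3 - 12.6861*z^2 - 11.2149*z - 4.131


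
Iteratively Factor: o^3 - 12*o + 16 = (o - 2)*(o^2 + 2*o - 8) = (o - 2)*(o + 4)*(o - 2)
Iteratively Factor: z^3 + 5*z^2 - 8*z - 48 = (z - 3)*(z^2 + 8*z + 16) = (z - 3)*(z + 4)*(z + 4)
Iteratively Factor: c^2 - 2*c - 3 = (c - 3)*(c + 1)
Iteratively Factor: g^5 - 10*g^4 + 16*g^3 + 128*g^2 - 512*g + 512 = (g - 4)*(g^4 - 6*g^3 - 8*g^2 + 96*g - 128) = (g - 4)^2*(g^3 - 2*g^2 - 16*g + 32) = (g - 4)^2*(g + 4)*(g^2 - 6*g + 8) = (g - 4)^3*(g + 4)*(g - 2)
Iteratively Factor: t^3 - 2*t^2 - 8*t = (t - 4)*(t^2 + 2*t) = (t - 4)*(t + 2)*(t)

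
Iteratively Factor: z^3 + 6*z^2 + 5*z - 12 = (z - 1)*(z^2 + 7*z + 12) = (z - 1)*(z + 3)*(z + 4)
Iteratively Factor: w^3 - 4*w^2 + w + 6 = (w + 1)*(w^2 - 5*w + 6) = (w - 2)*(w + 1)*(w - 3)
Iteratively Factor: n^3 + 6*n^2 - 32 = (n + 4)*(n^2 + 2*n - 8) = (n + 4)^2*(n - 2)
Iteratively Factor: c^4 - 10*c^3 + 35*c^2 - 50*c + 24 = (c - 2)*(c^3 - 8*c^2 + 19*c - 12) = (c - 2)*(c - 1)*(c^2 - 7*c + 12) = (c - 4)*(c - 2)*(c - 1)*(c - 3)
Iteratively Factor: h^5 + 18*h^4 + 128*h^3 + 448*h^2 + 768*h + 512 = (h + 4)*(h^4 + 14*h^3 + 72*h^2 + 160*h + 128) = (h + 4)^2*(h^3 + 10*h^2 + 32*h + 32) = (h + 4)^3*(h^2 + 6*h + 8) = (h + 4)^4*(h + 2)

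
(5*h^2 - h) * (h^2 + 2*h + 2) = 5*h^4 + 9*h^3 + 8*h^2 - 2*h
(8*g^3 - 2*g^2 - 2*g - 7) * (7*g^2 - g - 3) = 56*g^5 - 22*g^4 - 36*g^3 - 41*g^2 + 13*g + 21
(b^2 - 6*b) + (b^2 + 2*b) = 2*b^2 - 4*b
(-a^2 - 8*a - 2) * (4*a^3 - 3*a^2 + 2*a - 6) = -4*a^5 - 29*a^4 + 14*a^3 - 4*a^2 + 44*a + 12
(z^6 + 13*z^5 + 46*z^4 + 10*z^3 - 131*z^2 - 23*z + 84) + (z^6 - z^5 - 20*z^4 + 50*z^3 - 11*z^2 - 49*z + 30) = 2*z^6 + 12*z^5 + 26*z^4 + 60*z^3 - 142*z^2 - 72*z + 114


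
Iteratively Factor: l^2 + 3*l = (l + 3)*(l)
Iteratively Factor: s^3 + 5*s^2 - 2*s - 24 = (s - 2)*(s^2 + 7*s + 12) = (s - 2)*(s + 3)*(s + 4)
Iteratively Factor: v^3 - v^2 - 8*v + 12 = (v - 2)*(v^2 + v - 6) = (v - 2)^2*(v + 3)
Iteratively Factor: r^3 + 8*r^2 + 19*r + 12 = (r + 3)*(r^2 + 5*r + 4) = (r + 1)*(r + 3)*(r + 4)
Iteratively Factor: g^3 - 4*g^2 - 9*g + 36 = (g - 4)*(g^2 - 9) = (g - 4)*(g + 3)*(g - 3)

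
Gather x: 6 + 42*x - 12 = 42*x - 6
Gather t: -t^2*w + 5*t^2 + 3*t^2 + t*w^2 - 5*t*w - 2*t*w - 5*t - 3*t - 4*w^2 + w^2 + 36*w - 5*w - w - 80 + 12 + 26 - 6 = t^2*(8 - w) + t*(w^2 - 7*w - 8) - 3*w^2 + 30*w - 48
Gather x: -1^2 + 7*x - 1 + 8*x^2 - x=8*x^2 + 6*x - 2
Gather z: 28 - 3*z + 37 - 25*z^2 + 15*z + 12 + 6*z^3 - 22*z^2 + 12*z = 6*z^3 - 47*z^2 + 24*z + 77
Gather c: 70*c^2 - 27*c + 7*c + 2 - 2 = 70*c^2 - 20*c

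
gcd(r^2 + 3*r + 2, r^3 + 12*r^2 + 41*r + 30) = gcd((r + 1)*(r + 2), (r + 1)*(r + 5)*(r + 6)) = r + 1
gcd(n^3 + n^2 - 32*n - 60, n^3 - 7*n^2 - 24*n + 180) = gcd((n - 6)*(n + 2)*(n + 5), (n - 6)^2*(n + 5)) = n^2 - n - 30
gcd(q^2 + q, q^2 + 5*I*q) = q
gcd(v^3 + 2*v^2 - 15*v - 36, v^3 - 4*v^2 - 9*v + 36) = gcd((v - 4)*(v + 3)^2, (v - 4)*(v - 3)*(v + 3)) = v^2 - v - 12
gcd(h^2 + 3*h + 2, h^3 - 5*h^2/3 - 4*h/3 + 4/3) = h + 1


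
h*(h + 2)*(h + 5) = h^3 + 7*h^2 + 10*h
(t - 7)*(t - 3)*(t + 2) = t^3 - 8*t^2 + t + 42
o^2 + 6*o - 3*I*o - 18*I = (o + 6)*(o - 3*I)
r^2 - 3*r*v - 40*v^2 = (r - 8*v)*(r + 5*v)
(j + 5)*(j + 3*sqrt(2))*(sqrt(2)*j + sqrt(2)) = sqrt(2)*j^3 + 6*j^2 + 6*sqrt(2)*j^2 + 5*sqrt(2)*j + 36*j + 30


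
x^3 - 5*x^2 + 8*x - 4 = (x - 2)^2*(x - 1)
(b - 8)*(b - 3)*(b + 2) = b^3 - 9*b^2 + 2*b + 48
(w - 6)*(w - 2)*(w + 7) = w^3 - w^2 - 44*w + 84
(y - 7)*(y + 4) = y^2 - 3*y - 28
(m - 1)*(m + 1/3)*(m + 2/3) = m^3 - 7*m/9 - 2/9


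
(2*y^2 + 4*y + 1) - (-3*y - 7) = 2*y^2 + 7*y + 8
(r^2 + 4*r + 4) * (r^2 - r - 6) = r^4 + 3*r^3 - 6*r^2 - 28*r - 24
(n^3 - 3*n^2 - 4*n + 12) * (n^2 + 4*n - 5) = n^5 + n^4 - 21*n^3 + 11*n^2 + 68*n - 60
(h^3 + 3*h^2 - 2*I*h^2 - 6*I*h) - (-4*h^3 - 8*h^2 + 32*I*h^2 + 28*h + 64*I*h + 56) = 5*h^3 + 11*h^2 - 34*I*h^2 - 28*h - 70*I*h - 56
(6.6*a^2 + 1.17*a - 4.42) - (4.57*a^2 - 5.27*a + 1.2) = 2.03*a^2 + 6.44*a - 5.62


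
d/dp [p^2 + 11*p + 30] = 2*p + 11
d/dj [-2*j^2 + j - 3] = 1 - 4*j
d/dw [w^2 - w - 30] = 2*w - 1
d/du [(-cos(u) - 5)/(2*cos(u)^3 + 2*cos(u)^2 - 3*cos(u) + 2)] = 4*(-23*cos(u) - 16*cos(2*u) - cos(3*u) + 1)*sin(u)/(-4*sin(u)^2 - 3*cos(u) + cos(3*u) + 8)^2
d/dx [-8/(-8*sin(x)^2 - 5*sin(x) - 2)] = -8*(16*sin(x) + 5)*cos(x)/(8*sin(x)^2 + 5*sin(x) + 2)^2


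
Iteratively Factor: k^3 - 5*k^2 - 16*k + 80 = (k - 4)*(k^2 - k - 20) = (k - 5)*(k - 4)*(k + 4)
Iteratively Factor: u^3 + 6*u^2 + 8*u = (u + 2)*(u^2 + 4*u) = (u + 2)*(u + 4)*(u)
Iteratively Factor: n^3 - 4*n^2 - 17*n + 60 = (n - 3)*(n^2 - n - 20) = (n - 5)*(n - 3)*(n + 4)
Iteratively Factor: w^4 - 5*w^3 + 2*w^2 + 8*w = (w)*(w^3 - 5*w^2 + 2*w + 8) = w*(w - 2)*(w^2 - 3*w - 4) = w*(w - 2)*(w + 1)*(w - 4)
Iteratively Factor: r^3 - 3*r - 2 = (r + 1)*(r^2 - r - 2) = (r - 2)*(r + 1)*(r + 1)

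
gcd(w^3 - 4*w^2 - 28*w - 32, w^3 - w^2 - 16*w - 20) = w^2 + 4*w + 4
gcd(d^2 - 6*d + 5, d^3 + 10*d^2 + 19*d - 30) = d - 1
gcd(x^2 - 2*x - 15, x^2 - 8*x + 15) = x - 5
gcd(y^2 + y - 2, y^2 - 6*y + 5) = y - 1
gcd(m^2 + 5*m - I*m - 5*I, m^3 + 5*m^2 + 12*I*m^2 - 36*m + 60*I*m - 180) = m + 5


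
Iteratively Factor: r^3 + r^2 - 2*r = (r - 1)*(r^2 + 2*r) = r*(r - 1)*(r + 2)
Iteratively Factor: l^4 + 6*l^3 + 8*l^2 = (l + 2)*(l^3 + 4*l^2) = l*(l + 2)*(l^2 + 4*l) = l^2*(l + 2)*(l + 4)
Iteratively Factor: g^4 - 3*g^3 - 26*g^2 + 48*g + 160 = (g - 4)*(g^3 + g^2 - 22*g - 40) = (g - 5)*(g - 4)*(g^2 + 6*g + 8) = (g - 5)*(g - 4)*(g + 4)*(g + 2)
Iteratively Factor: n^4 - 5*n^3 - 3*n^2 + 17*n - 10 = (n + 2)*(n^3 - 7*n^2 + 11*n - 5) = (n - 1)*(n + 2)*(n^2 - 6*n + 5) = (n - 1)^2*(n + 2)*(n - 5)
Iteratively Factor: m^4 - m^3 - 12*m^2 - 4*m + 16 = (m - 4)*(m^3 + 3*m^2 - 4) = (m - 4)*(m + 2)*(m^2 + m - 2) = (m - 4)*(m - 1)*(m + 2)*(m + 2)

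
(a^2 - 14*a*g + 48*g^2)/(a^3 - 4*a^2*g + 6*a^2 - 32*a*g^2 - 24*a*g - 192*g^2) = (a - 6*g)/(a^2 + 4*a*g + 6*a + 24*g)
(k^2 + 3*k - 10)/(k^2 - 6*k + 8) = (k + 5)/(k - 4)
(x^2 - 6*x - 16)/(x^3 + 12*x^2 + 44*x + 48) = (x - 8)/(x^2 + 10*x + 24)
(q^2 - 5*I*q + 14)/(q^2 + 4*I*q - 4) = (q - 7*I)/(q + 2*I)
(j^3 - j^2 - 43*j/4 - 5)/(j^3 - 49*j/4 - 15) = (2*j + 1)/(2*j + 3)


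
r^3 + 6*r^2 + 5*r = r*(r + 1)*(r + 5)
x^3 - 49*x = x*(x - 7)*(x + 7)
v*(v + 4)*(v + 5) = v^3 + 9*v^2 + 20*v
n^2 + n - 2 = (n - 1)*(n + 2)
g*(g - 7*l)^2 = g^3 - 14*g^2*l + 49*g*l^2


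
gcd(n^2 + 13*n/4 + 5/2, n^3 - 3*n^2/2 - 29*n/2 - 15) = n + 2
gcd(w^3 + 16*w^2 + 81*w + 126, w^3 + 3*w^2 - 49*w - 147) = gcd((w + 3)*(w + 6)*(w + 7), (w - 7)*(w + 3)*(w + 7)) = w^2 + 10*w + 21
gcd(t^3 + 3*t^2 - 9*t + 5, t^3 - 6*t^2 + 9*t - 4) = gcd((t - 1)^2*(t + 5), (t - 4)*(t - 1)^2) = t^2 - 2*t + 1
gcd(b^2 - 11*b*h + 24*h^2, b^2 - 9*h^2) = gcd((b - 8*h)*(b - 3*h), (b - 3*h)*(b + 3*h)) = b - 3*h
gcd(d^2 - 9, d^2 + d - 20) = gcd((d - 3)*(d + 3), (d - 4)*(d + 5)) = 1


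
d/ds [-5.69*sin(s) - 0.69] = -5.69*cos(s)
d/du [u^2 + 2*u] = 2*u + 2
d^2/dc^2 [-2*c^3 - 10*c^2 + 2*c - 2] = -12*c - 20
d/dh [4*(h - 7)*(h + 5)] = 8*h - 8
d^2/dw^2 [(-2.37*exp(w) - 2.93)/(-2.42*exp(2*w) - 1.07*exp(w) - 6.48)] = (13.879668*exp(4*w) + 62.5001300000001*exp(3*w) - 200.231526*exp(2*w) - 196.866427*exp(w) + 79.2018)*exp(w)/(14.172488*exp(6*w) + 18.799044*exp(5*w) + 122.16039*exp(4*w) + 101.900915*exp(3*w) + 327.10716*exp(2*w) + 134.789184*exp(w) + 272.097792)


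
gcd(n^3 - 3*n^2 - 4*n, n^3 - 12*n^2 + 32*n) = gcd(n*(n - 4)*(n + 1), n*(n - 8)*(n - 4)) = n^2 - 4*n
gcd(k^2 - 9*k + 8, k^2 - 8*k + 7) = k - 1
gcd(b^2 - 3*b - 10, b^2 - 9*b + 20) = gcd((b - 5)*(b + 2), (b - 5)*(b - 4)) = b - 5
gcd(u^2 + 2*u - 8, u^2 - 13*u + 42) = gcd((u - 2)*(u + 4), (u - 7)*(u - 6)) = 1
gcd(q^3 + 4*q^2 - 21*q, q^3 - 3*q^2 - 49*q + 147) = q^2 + 4*q - 21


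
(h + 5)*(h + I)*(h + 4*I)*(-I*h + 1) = -I*h^4 + 6*h^3 - 5*I*h^3 + 30*h^2 + 9*I*h^2 - 4*h + 45*I*h - 20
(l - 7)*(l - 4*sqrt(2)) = l^2 - 7*l - 4*sqrt(2)*l + 28*sqrt(2)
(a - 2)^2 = a^2 - 4*a + 4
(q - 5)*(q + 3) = q^2 - 2*q - 15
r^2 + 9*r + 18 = (r + 3)*(r + 6)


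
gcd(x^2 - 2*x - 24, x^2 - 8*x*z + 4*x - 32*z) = x + 4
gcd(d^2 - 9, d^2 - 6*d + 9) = d - 3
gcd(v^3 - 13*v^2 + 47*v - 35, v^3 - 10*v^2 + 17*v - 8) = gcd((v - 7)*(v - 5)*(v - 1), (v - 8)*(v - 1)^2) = v - 1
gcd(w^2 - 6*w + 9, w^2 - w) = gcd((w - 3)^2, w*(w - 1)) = 1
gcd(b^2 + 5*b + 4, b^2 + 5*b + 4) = b^2 + 5*b + 4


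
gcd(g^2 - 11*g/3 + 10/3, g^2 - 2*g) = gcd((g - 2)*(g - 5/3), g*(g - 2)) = g - 2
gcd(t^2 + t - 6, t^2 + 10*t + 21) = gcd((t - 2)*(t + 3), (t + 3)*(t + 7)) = t + 3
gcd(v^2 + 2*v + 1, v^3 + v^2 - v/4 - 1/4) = v + 1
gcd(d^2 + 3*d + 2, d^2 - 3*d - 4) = d + 1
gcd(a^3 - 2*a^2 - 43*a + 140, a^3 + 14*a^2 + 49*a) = a + 7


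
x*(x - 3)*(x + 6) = x^3 + 3*x^2 - 18*x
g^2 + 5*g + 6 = (g + 2)*(g + 3)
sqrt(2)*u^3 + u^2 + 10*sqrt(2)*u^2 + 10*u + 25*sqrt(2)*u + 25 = (u + 5)^2*(sqrt(2)*u + 1)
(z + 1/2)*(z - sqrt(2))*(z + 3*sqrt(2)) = z^3 + z^2/2 + 2*sqrt(2)*z^2 - 6*z + sqrt(2)*z - 3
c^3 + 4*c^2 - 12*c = c*(c - 2)*(c + 6)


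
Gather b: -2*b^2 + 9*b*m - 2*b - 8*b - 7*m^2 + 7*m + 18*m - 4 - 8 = -2*b^2 + b*(9*m - 10) - 7*m^2 + 25*m - 12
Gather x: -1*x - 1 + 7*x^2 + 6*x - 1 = 7*x^2 + 5*x - 2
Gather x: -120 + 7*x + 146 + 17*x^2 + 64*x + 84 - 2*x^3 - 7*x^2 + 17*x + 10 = -2*x^3 + 10*x^2 + 88*x + 120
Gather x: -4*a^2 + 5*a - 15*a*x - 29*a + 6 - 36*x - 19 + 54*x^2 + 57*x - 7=-4*a^2 - 24*a + 54*x^2 + x*(21 - 15*a) - 20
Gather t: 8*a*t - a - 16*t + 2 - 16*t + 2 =-a + t*(8*a - 32) + 4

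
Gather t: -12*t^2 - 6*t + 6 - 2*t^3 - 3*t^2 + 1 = -2*t^3 - 15*t^2 - 6*t + 7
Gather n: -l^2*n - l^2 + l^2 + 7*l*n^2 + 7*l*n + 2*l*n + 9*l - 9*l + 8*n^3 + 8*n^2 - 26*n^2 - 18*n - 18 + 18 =8*n^3 + n^2*(7*l - 18) + n*(-l^2 + 9*l - 18)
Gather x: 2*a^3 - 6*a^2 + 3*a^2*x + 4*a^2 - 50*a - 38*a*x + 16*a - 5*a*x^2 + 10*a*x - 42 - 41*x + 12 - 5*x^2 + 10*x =2*a^3 - 2*a^2 - 34*a + x^2*(-5*a - 5) + x*(3*a^2 - 28*a - 31) - 30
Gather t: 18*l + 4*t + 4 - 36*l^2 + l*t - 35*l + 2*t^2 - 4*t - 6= -36*l^2 + l*t - 17*l + 2*t^2 - 2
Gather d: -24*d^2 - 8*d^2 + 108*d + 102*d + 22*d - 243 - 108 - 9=-32*d^2 + 232*d - 360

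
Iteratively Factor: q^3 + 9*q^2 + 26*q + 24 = (q + 4)*(q^2 + 5*q + 6) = (q + 2)*(q + 4)*(q + 3)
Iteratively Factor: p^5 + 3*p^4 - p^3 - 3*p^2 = (p + 3)*(p^4 - p^2) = p*(p + 3)*(p^3 - p) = p*(p + 1)*(p + 3)*(p^2 - p) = p*(p - 1)*(p + 1)*(p + 3)*(p)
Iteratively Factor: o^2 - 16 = (o + 4)*(o - 4)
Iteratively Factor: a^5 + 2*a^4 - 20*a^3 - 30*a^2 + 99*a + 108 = (a + 3)*(a^4 - a^3 - 17*a^2 + 21*a + 36) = (a + 3)*(a + 4)*(a^3 - 5*a^2 + 3*a + 9) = (a - 3)*(a + 3)*(a + 4)*(a^2 - 2*a - 3) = (a - 3)*(a + 1)*(a + 3)*(a + 4)*(a - 3)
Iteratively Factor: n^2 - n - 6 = (n + 2)*(n - 3)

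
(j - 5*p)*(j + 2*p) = j^2 - 3*j*p - 10*p^2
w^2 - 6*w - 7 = (w - 7)*(w + 1)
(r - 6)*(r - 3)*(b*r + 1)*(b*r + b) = b^2*r^4 - 8*b^2*r^3 + 9*b^2*r^2 + 18*b^2*r + b*r^3 - 8*b*r^2 + 9*b*r + 18*b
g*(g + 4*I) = g^2 + 4*I*g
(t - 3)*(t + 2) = t^2 - t - 6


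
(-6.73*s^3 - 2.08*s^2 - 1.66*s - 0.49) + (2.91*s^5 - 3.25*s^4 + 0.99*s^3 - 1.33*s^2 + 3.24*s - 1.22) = 2.91*s^5 - 3.25*s^4 - 5.74*s^3 - 3.41*s^2 + 1.58*s - 1.71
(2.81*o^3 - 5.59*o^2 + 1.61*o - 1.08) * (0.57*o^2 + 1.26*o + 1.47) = 1.6017*o^5 + 0.3543*o^4 - 1.995*o^3 - 6.8043*o^2 + 1.0059*o - 1.5876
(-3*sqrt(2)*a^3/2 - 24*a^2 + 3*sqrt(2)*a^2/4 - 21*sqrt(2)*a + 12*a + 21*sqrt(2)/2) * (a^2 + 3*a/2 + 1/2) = -3*sqrt(2)*a^5/2 - 24*a^4 - 3*sqrt(2)*a^4/2 - 165*sqrt(2)*a^3/8 - 24*a^3 - 165*sqrt(2)*a^2/8 + 6*a^2 + 6*a + 21*sqrt(2)*a/4 + 21*sqrt(2)/4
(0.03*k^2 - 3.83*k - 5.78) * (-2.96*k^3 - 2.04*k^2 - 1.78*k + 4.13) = -0.0888*k^5 + 11.2756*k^4 + 24.8686*k^3 + 18.7325*k^2 - 5.5295*k - 23.8714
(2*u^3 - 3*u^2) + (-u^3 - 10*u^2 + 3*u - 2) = u^3 - 13*u^2 + 3*u - 2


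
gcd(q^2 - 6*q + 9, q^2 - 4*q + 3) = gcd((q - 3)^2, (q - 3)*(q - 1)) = q - 3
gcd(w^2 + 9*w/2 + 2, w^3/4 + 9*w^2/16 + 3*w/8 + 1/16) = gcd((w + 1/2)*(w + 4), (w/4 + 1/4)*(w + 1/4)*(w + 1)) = 1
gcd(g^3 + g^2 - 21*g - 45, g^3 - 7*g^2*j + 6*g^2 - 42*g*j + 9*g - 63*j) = g^2 + 6*g + 9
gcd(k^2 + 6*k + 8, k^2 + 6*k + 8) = k^2 + 6*k + 8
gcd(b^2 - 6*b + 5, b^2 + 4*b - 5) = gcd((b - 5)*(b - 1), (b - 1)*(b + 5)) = b - 1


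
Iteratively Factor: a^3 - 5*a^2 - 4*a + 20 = (a - 5)*(a^2 - 4) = (a - 5)*(a + 2)*(a - 2)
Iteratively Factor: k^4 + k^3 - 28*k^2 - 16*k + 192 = (k + 4)*(k^3 - 3*k^2 - 16*k + 48) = (k - 3)*(k + 4)*(k^2 - 16) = (k - 3)*(k + 4)^2*(k - 4)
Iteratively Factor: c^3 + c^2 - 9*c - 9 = (c + 1)*(c^2 - 9) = (c - 3)*(c + 1)*(c + 3)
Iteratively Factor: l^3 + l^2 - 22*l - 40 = (l + 2)*(l^2 - l - 20) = (l - 5)*(l + 2)*(l + 4)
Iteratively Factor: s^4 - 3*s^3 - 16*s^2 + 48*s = (s - 4)*(s^3 + s^2 - 12*s) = (s - 4)*(s + 4)*(s^2 - 3*s) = (s - 4)*(s - 3)*(s + 4)*(s)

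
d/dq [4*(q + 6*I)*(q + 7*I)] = 8*q + 52*I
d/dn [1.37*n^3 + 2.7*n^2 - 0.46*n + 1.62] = 4.11*n^2 + 5.4*n - 0.46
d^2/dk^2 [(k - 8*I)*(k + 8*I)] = 2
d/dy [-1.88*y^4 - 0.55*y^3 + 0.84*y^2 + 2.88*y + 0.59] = -7.52*y^3 - 1.65*y^2 + 1.68*y + 2.88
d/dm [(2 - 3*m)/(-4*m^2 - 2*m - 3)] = (-12*m^2 + 16*m + 13)/(16*m^4 + 16*m^3 + 28*m^2 + 12*m + 9)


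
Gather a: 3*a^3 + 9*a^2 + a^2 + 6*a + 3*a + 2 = 3*a^3 + 10*a^2 + 9*a + 2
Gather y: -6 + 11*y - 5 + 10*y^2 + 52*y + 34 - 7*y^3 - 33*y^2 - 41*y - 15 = -7*y^3 - 23*y^2 + 22*y + 8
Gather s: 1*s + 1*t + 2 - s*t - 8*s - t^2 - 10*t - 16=s*(-t - 7) - t^2 - 9*t - 14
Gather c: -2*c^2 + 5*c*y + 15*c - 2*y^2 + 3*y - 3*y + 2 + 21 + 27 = -2*c^2 + c*(5*y + 15) - 2*y^2 + 50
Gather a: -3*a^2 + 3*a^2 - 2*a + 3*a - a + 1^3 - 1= 0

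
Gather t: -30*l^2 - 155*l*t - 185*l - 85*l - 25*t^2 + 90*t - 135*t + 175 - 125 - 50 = -30*l^2 - 270*l - 25*t^2 + t*(-155*l - 45)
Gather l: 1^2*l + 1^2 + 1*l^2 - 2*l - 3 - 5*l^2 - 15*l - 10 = -4*l^2 - 16*l - 12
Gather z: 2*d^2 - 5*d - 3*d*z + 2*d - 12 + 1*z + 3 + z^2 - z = 2*d^2 - 3*d*z - 3*d + z^2 - 9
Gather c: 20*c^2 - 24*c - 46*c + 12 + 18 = 20*c^2 - 70*c + 30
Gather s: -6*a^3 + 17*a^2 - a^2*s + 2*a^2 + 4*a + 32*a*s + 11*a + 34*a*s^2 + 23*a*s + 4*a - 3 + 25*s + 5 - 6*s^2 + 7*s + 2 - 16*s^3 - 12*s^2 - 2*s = -6*a^3 + 19*a^2 + 19*a - 16*s^3 + s^2*(34*a - 18) + s*(-a^2 + 55*a + 30) + 4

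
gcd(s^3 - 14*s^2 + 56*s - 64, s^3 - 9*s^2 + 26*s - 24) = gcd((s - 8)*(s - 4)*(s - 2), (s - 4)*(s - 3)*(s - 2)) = s^2 - 6*s + 8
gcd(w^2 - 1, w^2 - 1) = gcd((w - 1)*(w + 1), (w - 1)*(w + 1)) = w^2 - 1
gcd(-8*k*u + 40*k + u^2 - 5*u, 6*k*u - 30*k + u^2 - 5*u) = u - 5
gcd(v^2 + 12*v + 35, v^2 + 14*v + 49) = v + 7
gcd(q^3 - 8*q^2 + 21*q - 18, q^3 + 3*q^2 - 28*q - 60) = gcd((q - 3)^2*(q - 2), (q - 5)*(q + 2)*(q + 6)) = 1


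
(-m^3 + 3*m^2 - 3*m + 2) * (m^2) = -m^5 + 3*m^4 - 3*m^3 + 2*m^2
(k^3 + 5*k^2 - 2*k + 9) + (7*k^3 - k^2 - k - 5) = 8*k^3 + 4*k^2 - 3*k + 4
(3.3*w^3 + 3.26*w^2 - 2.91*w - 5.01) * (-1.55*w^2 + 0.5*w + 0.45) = -5.115*w^5 - 3.403*w^4 + 7.6255*w^3 + 7.7775*w^2 - 3.8145*w - 2.2545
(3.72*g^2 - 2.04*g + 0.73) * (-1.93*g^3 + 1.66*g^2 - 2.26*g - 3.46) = -7.1796*g^5 + 10.1124*g^4 - 13.2025*g^3 - 7.049*g^2 + 5.4086*g - 2.5258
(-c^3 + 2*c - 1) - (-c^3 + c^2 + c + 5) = -c^2 + c - 6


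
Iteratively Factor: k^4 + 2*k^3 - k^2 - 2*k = (k)*(k^3 + 2*k^2 - k - 2) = k*(k + 2)*(k^2 - 1) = k*(k + 1)*(k + 2)*(k - 1)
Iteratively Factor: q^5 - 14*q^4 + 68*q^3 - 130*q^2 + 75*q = (q - 3)*(q^4 - 11*q^3 + 35*q^2 - 25*q) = q*(q - 3)*(q^3 - 11*q^2 + 35*q - 25) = q*(q - 3)*(q - 1)*(q^2 - 10*q + 25) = q*(q - 5)*(q - 3)*(q - 1)*(q - 5)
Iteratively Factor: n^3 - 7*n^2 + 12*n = (n)*(n^2 - 7*n + 12) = n*(n - 3)*(n - 4)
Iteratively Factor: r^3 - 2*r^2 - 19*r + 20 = (r - 1)*(r^2 - r - 20) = (r - 5)*(r - 1)*(r + 4)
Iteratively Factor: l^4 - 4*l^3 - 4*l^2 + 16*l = (l)*(l^3 - 4*l^2 - 4*l + 16) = l*(l + 2)*(l^2 - 6*l + 8) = l*(l - 2)*(l + 2)*(l - 4)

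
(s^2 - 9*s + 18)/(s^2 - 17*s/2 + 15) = 2*(s - 3)/(2*s - 5)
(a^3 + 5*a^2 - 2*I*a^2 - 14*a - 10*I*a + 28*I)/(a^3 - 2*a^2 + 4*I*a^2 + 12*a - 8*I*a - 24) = (a + 7)/(a + 6*I)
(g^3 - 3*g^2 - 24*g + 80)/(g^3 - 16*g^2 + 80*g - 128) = (g + 5)/(g - 8)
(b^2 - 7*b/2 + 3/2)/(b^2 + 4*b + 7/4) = 2*(2*b^2 - 7*b + 3)/(4*b^2 + 16*b + 7)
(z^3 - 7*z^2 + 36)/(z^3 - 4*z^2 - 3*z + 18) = (z - 6)/(z - 3)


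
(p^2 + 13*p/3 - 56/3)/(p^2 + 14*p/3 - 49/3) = (3*p - 8)/(3*p - 7)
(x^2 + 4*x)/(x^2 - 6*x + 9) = x*(x + 4)/(x^2 - 6*x + 9)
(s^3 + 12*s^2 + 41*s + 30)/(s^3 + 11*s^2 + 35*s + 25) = (s + 6)/(s + 5)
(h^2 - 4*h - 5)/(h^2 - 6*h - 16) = (-h^2 + 4*h + 5)/(-h^2 + 6*h + 16)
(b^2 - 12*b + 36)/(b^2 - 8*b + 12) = (b - 6)/(b - 2)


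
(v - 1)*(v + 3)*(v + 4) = v^3 + 6*v^2 + 5*v - 12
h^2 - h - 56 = (h - 8)*(h + 7)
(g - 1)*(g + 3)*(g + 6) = g^3 + 8*g^2 + 9*g - 18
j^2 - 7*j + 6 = (j - 6)*(j - 1)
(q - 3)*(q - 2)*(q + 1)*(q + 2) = q^4 - 2*q^3 - 7*q^2 + 8*q + 12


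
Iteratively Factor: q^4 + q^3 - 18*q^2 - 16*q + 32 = (q - 1)*(q^3 + 2*q^2 - 16*q - 32) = (q - 1)*(q + 4)*(q^2 - 2*q - 8) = (q - 1)*(q + 2)*(q + 4)*(q - 4)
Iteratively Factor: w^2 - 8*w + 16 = (w - 4)*(w - 4)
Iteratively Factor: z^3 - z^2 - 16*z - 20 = (z + 2)*(z^2 - 3*z - 10) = (z - 5)*(z + 2)*(z + 2)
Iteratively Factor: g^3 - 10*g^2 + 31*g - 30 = (g - 2)*(g^2 - 8*g + 15) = (g - 5)*(g - 2)*(g - 3)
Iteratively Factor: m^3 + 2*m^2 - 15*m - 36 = (m + 3)*(m^2 - m - 12) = (m + 3)^2*(m - 4)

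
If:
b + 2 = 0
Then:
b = -2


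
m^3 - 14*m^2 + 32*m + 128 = (m - 8)^2*(m + 2)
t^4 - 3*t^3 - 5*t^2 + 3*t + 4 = (t - 4)*(t - 1)*(t + 1)^2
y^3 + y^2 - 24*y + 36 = (y - 3)*(y - 2)*(y + 6)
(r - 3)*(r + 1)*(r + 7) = r^3 + 5*r^2 - 17*r - 21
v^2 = v^2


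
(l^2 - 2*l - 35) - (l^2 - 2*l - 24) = -11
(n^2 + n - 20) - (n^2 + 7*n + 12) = -6*n - 32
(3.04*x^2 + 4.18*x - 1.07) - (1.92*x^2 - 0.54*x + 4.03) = 1.12*x^2 + 4.72*x - 5.1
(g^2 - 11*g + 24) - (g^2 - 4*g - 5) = 29 - 7*g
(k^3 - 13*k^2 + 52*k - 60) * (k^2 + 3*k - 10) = k^5 - 10*k^4 + 3*k^3 + 226*k^2 - 700*k + 600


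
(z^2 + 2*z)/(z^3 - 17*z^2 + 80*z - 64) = z*(z + 2)/(z^3 - 17*z^2 + 80*z - 64)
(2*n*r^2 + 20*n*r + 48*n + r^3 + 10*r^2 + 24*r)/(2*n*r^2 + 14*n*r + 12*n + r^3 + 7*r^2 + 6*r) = (r + 4)/(r + 1)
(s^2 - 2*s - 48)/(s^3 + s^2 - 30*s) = (s - 8)/(s*(s - 5))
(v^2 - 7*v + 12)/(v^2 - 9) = (v - 4)/(v + 3)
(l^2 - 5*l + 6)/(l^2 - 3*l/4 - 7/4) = 4*(-l^2 + 5*l - 6)/(-4*l^2 + 3*l + 7)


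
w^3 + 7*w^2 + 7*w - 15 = (w - 1)*(w + 3)*(w + 5)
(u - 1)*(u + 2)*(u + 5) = u^3 + 6*u^2 + 3*u - 10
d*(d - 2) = d^2 - 2*d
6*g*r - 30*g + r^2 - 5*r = (6*g + r)*(r - 5)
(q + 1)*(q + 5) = q^2 + 6*q + 5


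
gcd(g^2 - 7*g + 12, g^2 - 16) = g - 4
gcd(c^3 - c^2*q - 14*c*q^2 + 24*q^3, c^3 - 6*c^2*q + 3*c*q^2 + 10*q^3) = -c + 2*q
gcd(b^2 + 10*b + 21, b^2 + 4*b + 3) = b + 3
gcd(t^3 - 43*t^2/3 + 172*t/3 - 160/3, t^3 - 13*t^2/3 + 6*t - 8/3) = t - 4/3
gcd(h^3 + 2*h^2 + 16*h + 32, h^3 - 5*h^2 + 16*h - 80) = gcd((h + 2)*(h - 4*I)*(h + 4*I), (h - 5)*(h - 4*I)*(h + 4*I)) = h^2 + 16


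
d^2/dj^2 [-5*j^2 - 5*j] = -10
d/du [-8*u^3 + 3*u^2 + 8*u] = -24*u^2 + 6*u + 8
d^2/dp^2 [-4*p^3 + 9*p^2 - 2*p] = 18 - 24*p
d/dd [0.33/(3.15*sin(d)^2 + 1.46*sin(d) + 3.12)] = -(2.079*sin(d) + 0.4818)*cos(d)/(3.15*sin(d)^2 + 1.46*sin(d) + 3.12)^2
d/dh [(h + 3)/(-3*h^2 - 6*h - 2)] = (-3*h^2 - 6*h + 6*(h + 1)*(h + 3) - 2)/(3*h^2 + 6*h + 2)^2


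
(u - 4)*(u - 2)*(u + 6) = u^3 - 28*u + 48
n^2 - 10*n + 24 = (n - 6)*(n - 4)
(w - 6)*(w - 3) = w^2 - 9*w + 18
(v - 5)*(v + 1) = v^2 - 4*v - 5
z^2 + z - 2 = (z - 1)*(z + 2)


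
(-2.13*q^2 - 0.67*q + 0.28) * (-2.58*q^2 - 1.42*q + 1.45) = 5.4954*q^4 + 4.7532*q^3 - 2.8595*q^2 - 1.3691*q + 0.406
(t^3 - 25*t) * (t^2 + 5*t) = t^5 + 5*t^4 - 25*t^3 - 125*t^2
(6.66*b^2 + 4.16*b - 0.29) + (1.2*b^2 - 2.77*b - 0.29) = 7.86*b^2 + 1.39*b - 0.58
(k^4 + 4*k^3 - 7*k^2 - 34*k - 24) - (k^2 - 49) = k^4 + 4*k^3 - 8*k^2 - 34*k + 25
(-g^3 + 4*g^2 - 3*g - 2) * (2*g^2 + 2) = -2*g^5 + 8*g^4 - 8*g^3 + 4*g^2 - 6*g - 4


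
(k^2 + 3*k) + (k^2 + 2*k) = 2*k^2 + 5*k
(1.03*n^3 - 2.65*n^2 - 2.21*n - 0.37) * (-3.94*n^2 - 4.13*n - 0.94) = -4.0582*n^5 + 6.1871*n^4 + 18.6837*n^3 + 13.0761*n^2 + 3.6055*n + 0.3478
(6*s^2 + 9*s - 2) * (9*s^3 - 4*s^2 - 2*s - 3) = 54*s^5 + 57*s^4 - 66*s^3 - 28*s^2 - 23*s + 6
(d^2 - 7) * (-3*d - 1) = -3*d^3 - d^2 + 21*d + 7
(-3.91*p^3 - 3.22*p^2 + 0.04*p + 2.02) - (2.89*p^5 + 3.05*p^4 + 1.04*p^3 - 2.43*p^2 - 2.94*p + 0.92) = -2.89*p^5 - 3.05*p^4 - 4.95*p^3 - 0.79*p^2 + 2.98*p + 1.1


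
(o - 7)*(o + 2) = o^2 - 5*o - 14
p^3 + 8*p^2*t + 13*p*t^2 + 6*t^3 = (p + t)^2*(p + 6*t)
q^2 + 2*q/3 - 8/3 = (q - 4/3)*(q + 2)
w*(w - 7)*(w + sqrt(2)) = w^3 - 7*w^2 + sqrt(2)*w^2 - 7*sqrt(2)*w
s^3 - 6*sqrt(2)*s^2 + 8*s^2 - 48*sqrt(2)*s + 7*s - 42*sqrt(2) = (s + 1)*(s + 7)*(s - 6*sqrt(2))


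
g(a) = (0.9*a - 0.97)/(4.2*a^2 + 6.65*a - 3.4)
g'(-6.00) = -0.02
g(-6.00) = -0.06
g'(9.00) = -0.00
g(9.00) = 0.02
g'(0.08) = 0.50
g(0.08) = 0.32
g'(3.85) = -0.00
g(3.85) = 0.03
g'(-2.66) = -0.60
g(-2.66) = -0.39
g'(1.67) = 0.02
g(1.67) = 0.03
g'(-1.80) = -7.58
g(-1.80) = 1.47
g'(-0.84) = -0.17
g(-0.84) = 0.29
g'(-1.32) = -0.59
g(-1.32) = 0.44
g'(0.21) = 1.49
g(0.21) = 0.43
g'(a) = (-8.4*a - 6.65)*(0.9*a - 0.97)/(4.2*a^2 + 6.65*a - 3.4)^2 + 0.9/(4.2*a^2 + 6.65*a - 3.4) = (-3.78*a^2 + 8.148*a + 3.3905)/(17.64*a^4 + 55.86*a^3 + 15.6625*a^2 - 45.22*a + 11.56)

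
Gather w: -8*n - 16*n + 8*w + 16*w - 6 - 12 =-24*n + 24*w - 18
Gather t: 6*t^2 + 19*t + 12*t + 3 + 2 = 6*t^2 + 31*t + 5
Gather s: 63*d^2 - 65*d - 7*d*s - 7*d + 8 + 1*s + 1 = 63*d^2 - 72*d + s*(1 - 7*d) + 9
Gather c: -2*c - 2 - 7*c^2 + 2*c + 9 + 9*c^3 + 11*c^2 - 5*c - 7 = 9*c^3 + 4*c^2 - 5*c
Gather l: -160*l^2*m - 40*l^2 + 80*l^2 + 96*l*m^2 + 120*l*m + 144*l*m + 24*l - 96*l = l^2*(40 - 160*m) + l*(96*m^2 + 264*m - 72)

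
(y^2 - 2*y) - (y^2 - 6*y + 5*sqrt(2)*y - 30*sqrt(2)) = -5*sqrt(2)*y + 4*y + 30*sqrt(2)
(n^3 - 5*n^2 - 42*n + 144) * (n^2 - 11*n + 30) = n^5 - 16*n^4 + 43*n^3 + 456*n^2 - 2844*n + 4320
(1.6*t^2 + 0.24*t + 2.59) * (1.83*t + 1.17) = 2.928*t^3 + 2.3112*t^2 + 5.0205*t + 3.0303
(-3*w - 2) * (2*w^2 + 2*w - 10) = -6*w^3 - 10*w^2 + 26*w + 20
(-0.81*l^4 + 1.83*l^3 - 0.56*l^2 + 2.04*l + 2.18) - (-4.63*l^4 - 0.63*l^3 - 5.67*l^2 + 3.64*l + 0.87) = 3.82*l^4 + 2.46*l^3 + 5.11*l^2 - 1.6*l + 1.31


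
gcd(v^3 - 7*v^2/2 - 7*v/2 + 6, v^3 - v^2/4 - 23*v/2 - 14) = v - 4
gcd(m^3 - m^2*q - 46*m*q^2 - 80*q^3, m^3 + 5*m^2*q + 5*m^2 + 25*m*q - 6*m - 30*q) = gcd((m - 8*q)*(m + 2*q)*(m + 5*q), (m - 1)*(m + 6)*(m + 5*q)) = m + 5*q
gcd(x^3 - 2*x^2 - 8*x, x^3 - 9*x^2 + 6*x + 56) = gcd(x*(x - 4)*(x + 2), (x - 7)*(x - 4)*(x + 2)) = x^2 - 2*x - 8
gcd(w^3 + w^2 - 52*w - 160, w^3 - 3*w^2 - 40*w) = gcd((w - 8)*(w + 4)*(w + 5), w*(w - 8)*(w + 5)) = w^2 - 3*w - 40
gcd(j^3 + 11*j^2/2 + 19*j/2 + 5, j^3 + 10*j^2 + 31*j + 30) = j + 2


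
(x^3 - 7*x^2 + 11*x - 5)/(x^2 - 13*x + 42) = (x^3 - 7*x^2 + 11*x - 5)/(x^2 - 13*x + 42)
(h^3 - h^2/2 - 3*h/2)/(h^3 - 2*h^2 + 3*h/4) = 2*(h + 1)/(2*h - 1)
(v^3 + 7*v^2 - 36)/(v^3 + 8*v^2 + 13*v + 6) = (v^2 + v - 6)/(v^2 + 2*v + 1)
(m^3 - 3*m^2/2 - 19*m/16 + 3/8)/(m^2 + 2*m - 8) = (m^2 + m/2 - 3/16)/(m + 4)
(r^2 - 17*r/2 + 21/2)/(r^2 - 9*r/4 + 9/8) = 4*(r - 7)/(4*r - 3)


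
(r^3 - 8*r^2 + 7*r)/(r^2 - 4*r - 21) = r*(r - 1)/(r + 3)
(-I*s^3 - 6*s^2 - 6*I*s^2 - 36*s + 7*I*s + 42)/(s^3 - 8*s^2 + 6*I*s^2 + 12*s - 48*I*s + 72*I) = (-I*s^3 + s^2*(-6 - 6*I) + s*(-36 + 7*I) + 42)/(s^3 + s^2*(-8 + 6*I) + s*(12 - 48*I) + 72*I)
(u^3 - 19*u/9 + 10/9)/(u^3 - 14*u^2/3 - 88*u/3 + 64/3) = (3*u^2 + 2*u - 5)/(3*(u^2 - 4*u - 32))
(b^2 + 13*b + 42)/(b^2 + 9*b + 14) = (b + 6)/(b + 2)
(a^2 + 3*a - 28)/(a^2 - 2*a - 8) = (a + 7)/(a + 2)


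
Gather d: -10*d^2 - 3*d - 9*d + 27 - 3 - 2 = -10*d^2 - 12*d + 22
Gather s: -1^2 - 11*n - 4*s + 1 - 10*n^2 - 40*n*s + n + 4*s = -10*n^2 - 40*n*s - 10*n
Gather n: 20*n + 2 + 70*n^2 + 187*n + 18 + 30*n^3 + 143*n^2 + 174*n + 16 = 30*n^3 + 213*n^2 + 381*n + 36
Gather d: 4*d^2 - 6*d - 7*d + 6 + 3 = 4*d^2 - 13*d + 9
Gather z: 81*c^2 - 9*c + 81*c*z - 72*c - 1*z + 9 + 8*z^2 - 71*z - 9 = 81*c^2 - 81*c + 8*z^2 + z*(81*c - 72)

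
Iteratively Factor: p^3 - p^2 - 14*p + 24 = (p + 4)*(p^2 - 5*p + 6) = (p - 2)*(p + 4)*(p - 3)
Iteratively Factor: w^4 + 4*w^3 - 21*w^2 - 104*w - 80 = (w + 4)*(w^3 - 21*w - 20) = (w - 5)*(w + 4)*(w^2 + 5*w + 4) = (w - 5)*(w + 4)^2*(w + 1)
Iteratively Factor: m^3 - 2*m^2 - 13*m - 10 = (m - 5)*(m^2 + 3*m + 2) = (m - 5)*(m + 1)*(m + 2)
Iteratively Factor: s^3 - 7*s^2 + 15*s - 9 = (s - 3)*(s^2 - 4*s + 3) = (s - 3)*(s - 1)*(s - 3)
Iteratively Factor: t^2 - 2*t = (t - 2)*(t)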